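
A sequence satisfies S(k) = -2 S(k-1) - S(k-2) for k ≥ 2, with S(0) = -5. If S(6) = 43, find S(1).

-3

Let S(1) = w.
S(2) = 5 - 2w
S(3) = -10 + 3w
S(4) = 15 - 4w
S(5) = -20 + 5w
S(6) = 25 - 6w
So 25 - 6w = 43, giving w = -3.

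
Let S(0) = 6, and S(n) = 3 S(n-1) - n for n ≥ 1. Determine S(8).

34450

S(1) = 3·6 - 1 = 17
S(2) = 3·17 - 2 = 49
S(3) = 3·49 - 3 = 144
S(4) = 3·144 - 4 = 428
S(5) = 3·428 - 5 = 1279
S(6) = 3·1279 - 6 = 3831
S(7) = 3·3831 - 7 = 11486
S(8) = 3·11486 - 8 = 34450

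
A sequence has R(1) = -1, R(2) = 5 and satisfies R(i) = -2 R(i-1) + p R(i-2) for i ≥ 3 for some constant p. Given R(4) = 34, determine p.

R(3) = -10 - p
R(4) = 20 + 7p
So 20 + 7p = 34, giving p = 2.

2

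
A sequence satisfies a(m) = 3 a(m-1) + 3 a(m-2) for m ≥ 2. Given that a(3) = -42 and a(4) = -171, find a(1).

1

Rearranging, a(m-2) = (a(m) - 3 a(m-1)) / 3.
a(2) = (-171 - 3*(-42)) / 3 = -45/3 = -15
a(1) = (-42 - 3*(-15)) / 3 = 3/3 = 1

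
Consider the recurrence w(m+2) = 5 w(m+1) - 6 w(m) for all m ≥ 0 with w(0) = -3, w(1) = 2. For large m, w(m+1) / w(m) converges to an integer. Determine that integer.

3

The characteristic equation is r^2 - 5r + 6 = 0, which factors as (r - 3)(r - 2) = 0.
So the roots are 3 and 2. Since |3| > |2| and the coefficient of 3^m is non-zero, the ratio tends to 3.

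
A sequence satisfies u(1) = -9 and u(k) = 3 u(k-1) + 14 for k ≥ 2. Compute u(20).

The fixed point is 14/(1 - 3) = -7, so u(k) + 7 = 3(u(k-1) + 7).
Hence u(k) = -2·3^{k-1} - 7.
u(20) = -2·3^{19} - 7 = -2·1162261467 - 7 = -2324522941.

-2324522941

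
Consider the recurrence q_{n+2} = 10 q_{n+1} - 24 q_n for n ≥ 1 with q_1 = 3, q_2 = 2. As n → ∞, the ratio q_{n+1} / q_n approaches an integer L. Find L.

The characteristic equation is r^2 - 10r + 24 = 0, which factors as (r - 6)(r - 4) = 0.
So the roots are 6 and 4. Since |6| > |4| and the coefficient of 6^n is non-zero, the ratio tends to 6.

6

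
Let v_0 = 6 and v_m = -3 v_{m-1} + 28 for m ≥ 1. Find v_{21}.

10460353210

The fixed point is 28/(1 + 3) = 7, so v_m - 7 = -3(v_{m-1} - 7).
Hence v_m = -1·(-3)^m + 7.
v_{21} = -1·(-3)^{21} + 7 = -1·-10460353203 + 7 = 10460353210.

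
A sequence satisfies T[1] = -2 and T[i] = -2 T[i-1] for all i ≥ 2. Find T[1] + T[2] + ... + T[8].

170

T[2] = -2(-2) = 4
T[3] = -2(4) = -8
T[4] = -2(-8) = 16
T[5] = -2(16) = -32
T[6] = -2(-32) = 64
T[7] = -2(64) = -128
T[8] = -2(-128) = 256
Sum = (-2) + 4 + (-8) + 16 + (-32) + 64 + (-128) + 256 = 170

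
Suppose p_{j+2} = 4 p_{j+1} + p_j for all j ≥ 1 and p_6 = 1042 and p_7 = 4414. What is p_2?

Rearranging, p_{j-2} = p_j - 4 p_{j-1}.
p_5 = 4414 - 4·1042 = 246
p_4 = 1042 - 4·246 = 58
p_3 = 246 - 4·58 = 14
p_2 = 58 - 4·14 = 2

2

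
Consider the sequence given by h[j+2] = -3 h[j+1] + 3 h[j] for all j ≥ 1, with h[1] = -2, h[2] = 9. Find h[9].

h[3] = -3·9 + 3·(-2) = -33
h[4] = -3·(-33) + 3·9 = 126
h[5] = -3·126 + 3·(-33) = -477
h[6] = -3·(-477) + 3·126 = 1809
h[7] = -3·1809 + 3·(-477) = -6858
h[8] = -3·(-6858) + 3·1809 = 26001
h[9] = -3·26001 + 3·(-6858) = -98577

-98577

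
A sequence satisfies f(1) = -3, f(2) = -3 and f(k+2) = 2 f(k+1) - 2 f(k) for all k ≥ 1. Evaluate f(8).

f(3) = 2·(-3) - 2·(-3) = 0
f(4) = 2·0 - 2·(-3) = 6
f(5) = 2·6 - 2·0 = 12
f(6) = 2·12 - 2·6 = 12
f(7) = 2·12 - 2·12 = 0
f(8) = 2·0 - 2·12 = -24

-24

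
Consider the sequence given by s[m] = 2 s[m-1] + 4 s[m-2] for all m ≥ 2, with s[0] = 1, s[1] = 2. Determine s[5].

256

s[2] = 2*2 + 4*1 = 8
s[3] = 2*8 + 4*2 = 24
s[4] = 2*24 + 4*8 = 80
s[5] = 2*80 + 4*24 = 256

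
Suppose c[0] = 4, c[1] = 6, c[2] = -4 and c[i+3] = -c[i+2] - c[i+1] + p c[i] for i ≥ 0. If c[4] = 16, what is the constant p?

5

c[3] = -2 + 4p
c[4] = 6 + 2p
So 6 + 2p = 16, giving p = 5.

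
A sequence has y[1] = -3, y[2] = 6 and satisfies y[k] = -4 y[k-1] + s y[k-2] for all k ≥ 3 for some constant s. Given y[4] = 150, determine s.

y[3] = -24 - 3s
y[4] = 96 + 18s
So 96 + 18s = 150, giving s = 3.

3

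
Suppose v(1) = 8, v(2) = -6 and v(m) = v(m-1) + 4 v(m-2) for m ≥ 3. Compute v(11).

v(3) = (-6) + 4·8 = 26
v(4) = 26 + 4·(-6) = 2
v(5) = 2 + 4·26 = 106
v(6) = 106 + 4·2 = 114
v(7) = 114 + 4·106 = 538
v(8) = 538 + 4·114 = 994
v(9) = 994 + 4·538 = 3146
v(10) = 3146 + 4·994 = 7122
v(11) = 7122 + 4·3146 = 19706

19706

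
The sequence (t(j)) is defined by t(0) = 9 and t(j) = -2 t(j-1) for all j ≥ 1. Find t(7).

-1152

t(1) = -2*9 = -18
t(2) = -2*(-18) = 36
t(3) = -2*36 = -72
t(4) = -2*(-72) = 144
t(5) = -2*144 = -288
t(6) = -2*(-288) = 576
t(7) = -2*576 = -1152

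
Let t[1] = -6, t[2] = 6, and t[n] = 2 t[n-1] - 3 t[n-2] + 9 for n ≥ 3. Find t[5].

30

t[3] = 2(6) - 3(-6) + 9 = 39
t[4] = 2(39) - 3(6) + 9 = 69
t[5] = 2(69) - 3(39) + 9 = 30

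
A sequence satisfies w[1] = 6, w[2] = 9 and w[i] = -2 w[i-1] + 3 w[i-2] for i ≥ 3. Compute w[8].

1647

w[3] = -2(9) + 3(6) = 0
w[4] = -2(0) + 3(9) = 27
w[5] = -2(27) + 3(0) = -54
w[6] = -2(-54) + 3(27) = 189
w[7] = -2(189) + 3(-54) = -540
w[8] = -2(-540) + 3(189) = 1647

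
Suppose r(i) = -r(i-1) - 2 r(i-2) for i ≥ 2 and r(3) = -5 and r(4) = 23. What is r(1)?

7

Rearranging, r(i-2) = (r(i) + r(i-1)) / -2.
r(2) = (23 + (-5)) / -2 = 18/-2 = -9
r(1) = (-5 + (-9)) / -2 = -14/-2 = 7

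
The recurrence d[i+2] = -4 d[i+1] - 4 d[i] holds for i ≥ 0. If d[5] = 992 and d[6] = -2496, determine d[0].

Rearranging, d[i-2] = (d[i] + 4 d[i-1]) / -4.
d[4] = (-2496 + 4·992) / -4 = 1472/-4 = -368
d[3] = (992 + 4·(-368)) / -4 = -480/-4 = 120
d[2] = (-368 + 4·120) / -4 = 112/-4 = -28
d[1] = (120 + 4·(-28)) / -4 = 8/-4 = -2
d[0] = (-28 + 4·(-2)) / -4 = -36/-4 = 9

9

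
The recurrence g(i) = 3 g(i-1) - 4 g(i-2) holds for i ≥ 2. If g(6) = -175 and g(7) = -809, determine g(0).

Rearranging, g(i-2) = (g(i) - 3 g(i-1)) / -4.
g(5) = (-809 - 3*(-175)) / -4 = -284/-4 = 71
g(4) = (-175 - 3*71) / -4 = -388/-4 = 97
g(3) = (71 - 3*97) / -4 = -220/-4 = 55
g(2) = (97 - 3*55) / -4 = -68/-4 = 17
g(1) = (55 - 3*17) / -4 = 4/-4 = -1
g(0) = (17 - 3*(-1)) / -4 = 20/-4 = -5

-5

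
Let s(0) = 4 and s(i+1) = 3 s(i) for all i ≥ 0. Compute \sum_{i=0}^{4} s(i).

484

s(1) = 3(4) = 12
s(2) = 3(12) = 36
s(3) = 3(36) = 108
s(4) = 3(108) = 324
Sum = 4 + 12 + 36 + 108 + 324 = 484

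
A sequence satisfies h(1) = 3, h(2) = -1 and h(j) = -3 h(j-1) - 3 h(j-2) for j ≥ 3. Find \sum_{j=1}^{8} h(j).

-10

h(3) = -3*(-1) - 3*3 = -6
h(4) = -3*(-6) - 3*(-1) = 21
h(5) = -3*21 - 3*(-6) = -45
h(6) = -3*(-45) - 3*21 = 72
h(7) = -3*72 - 3*(-45) = -81
h(8) = -3*(-81) - 3*72 = 27
Sum = 3 + (-1) + (-6) + 21 + (-45) + 72 + (-81) + 27 = -10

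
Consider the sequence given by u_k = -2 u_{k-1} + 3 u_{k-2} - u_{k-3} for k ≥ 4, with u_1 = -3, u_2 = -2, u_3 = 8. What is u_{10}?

-17424

u_4 = -2·8 + 3·(-2) - (-3) = -19
u_5 = -2·(-19) + 3·8 - (-2) = 64
u_6 = -2·64 + 3·(-19) - 8 = -193
u_7 = -2·(-193) + 3·64 - (-19) = 597
u_8 = -2·597 + 3·(-193) - 64 = -1837
u_9 = -2·(-1837) + 3·597 - (-193) = 5658
u_{10} = -2·5658 + 3·(-1837) - 597 = -17424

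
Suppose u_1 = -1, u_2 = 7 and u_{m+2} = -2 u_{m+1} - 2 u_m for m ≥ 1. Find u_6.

-28

u_3 = -2*7 - 2*(-1) = -12
u_4 = -2*(-12) - 2*7 = 10
u_5 = -2*10 - 2*(-12) = 4
u_6 = -2*4 - 2*10 = -28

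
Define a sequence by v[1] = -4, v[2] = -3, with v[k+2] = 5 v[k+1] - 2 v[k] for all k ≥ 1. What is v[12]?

-5377829

v[3] = 5*(-3) - 2*(-4) = -7
v[4] = 5*(-7) - 2*(-3) = -29
v[5] = 5*(-29) - 2*(-7) = -131
v[6] = 5*(-131) - 2*(-29) = -597
v[7] = 5*(-597) - 2*(-131) = -2723
v[8] = 5*(-2723) - 2*(-597) = -12421
v[9] = 5*(-12421) - 2*(-2723) = -56659
v[10] = 5*(-56659) - 2*(-12421) = -258453
v[11] = 5*(-258453) - 2*(-56659) = -1178947
v[12] = 5*(-1178947) - 2*(-258453) = -5377829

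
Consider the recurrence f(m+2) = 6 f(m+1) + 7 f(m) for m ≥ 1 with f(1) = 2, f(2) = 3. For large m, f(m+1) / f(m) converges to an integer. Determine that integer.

The characteristic equation is r^2 - 6r - 7 = 0, which factors as (r - 7)(r + 1) = 0.
So the roots are 7 and -1. Since |7| > |-1| and the coefficient of 7^m is non-zero, the ratio tends to 7.

7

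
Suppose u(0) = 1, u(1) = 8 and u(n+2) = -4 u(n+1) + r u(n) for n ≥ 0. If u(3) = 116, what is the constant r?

u(2) = -32 + r
u(3) = 128 + 4r
So 128 + 4r = 116, giving r = -3.

-3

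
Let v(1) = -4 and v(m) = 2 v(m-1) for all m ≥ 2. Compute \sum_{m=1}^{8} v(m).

v(2) = 2·(-4) = -8
v(3) = 2·(-8) = -16
v(4) = 2·(-16) = -32
v(5) = 2·(-32) = -64
v(6) = 2·(-64) = -128
v(7) = 2·(-128) = -256
v(8) = 2·(-256) = -512
Sum = (-4) + (-8) + (-16) + (-32) + (-64) + (-128) + (-256) + (-512) = -1020

-1020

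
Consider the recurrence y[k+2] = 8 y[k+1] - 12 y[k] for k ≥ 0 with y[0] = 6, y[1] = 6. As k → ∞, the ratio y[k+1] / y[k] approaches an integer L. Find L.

The characteristic equation is r^2 - 8r + 12 = 0, which factors as (r - 6)(r - 2) = 0.
So the roots are 6 and 2. Since |6| > |2| and the coefficient of 6^k is non-zero, the ratio tends to 6.

6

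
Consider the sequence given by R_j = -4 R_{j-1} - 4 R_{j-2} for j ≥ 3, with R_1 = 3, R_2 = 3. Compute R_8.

3648

R_3 = -4(3) - 4(3) = -24
R_4 = -4(-24) - 4(3) = 84
R_5 = -4(84) - 4(-24) = -240
R_6 = -4(-240) - 4(84) = 624
R_7 = -4(624) - 4(-240) = -1536
R_8 = -4(-1536) - 4(624) = 3648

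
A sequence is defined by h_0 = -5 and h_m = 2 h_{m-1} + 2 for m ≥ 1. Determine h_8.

-770

h_1 = 2*(-5) + 2 = -8
h_2 = 2*(-8) + 2 = -14
h_3 = 2*(-14) + 2 = -26
h_4 = 2*(-26) + 2 = -50
h_5 = 2*(-50) + 2 = -98
h_6 = 2*(-98) + 2 = -194
h_7 = 2*(-194) + 2 = -386
h_8 = 2*(-386) + 2 = -770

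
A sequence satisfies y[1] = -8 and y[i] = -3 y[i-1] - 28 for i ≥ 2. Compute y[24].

The fixed point is -28/(1 + 3) = -7, so y[i] + 7 = -3(y[i-1] + 7).
Hence y[i] = -1·(-3)^{i-1} - 7.
y[24] = -1·(-3)^{23} - 7 = -1·-94143178827 - 7 = 94143178820.

94143178820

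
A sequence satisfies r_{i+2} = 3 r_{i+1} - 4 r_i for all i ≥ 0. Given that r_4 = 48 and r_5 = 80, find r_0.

-3

Rearranging, r_{i-2} = (r_i - 3 r_{i-1}) / -4.
r_3 = (80 - 3·48) / -4 = -64/-4 = 16
r_2 = (48 - 3·16) / -4 = 0/-4 = 0
r_1 = (16 - 3·0) / -4 = 16/-4 = -4
r_0 = (0 - 3·(-4)) / -4 = 12/-4 = -3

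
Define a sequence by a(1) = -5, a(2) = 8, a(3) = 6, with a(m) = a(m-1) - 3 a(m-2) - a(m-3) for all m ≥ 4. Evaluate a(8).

181

a(4) = 6 - 3·8 - (-5) = -13
a(5) = (-13) - 3·6 - 8 = -39
a(6) = (-39) - 3·(-13) - 6 = -6
a(7) = (-6) - 3·(-39) - (-13) = 124
a(8) = 124 - 3·(-6) - (-39) = 181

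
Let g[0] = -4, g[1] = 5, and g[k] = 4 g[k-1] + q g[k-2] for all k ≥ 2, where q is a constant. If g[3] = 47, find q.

g[2] = 20 - 4q
g[3] = 80 - 11q
So 80 - 11q = 47, giving q = 3.

3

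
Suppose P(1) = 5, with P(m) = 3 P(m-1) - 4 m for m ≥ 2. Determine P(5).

P(2) = 3*5 - 8 = 7
P(3) = 3*7 - 12 = 9
P(4) = 3*9 - 16 = 11
P(5) = 3*11 - 20 = 13

13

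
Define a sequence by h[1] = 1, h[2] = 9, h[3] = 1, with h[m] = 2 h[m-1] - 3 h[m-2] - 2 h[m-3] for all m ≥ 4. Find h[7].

137

h[4] = 2·1 - 3·9 - 2·1 = -27
h[5] = 2·(-27) - 3·1 - 2·9 = -75
h[6] = 2·(-75) - 3·(-27) - 2·1 = -71
h[7] = 2·(-71) - 3·(-75) - 2·(-27) = 137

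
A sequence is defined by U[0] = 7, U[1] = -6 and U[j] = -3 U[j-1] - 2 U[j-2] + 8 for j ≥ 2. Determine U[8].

U[2] = -3·(-6) - 2·7 + 8 = 12
U[3] = -3·12 - 2·(-6) + 8 = -16
U[4] = -3·(-16) - 2·12 + 8 = 32
U[5] = -3·32 - 2·(-16) + 8 = -56
U[6] = -3·(-56) - 2·32 + 8 = 112
U[7] = -3·112 - 2·(-56) + 8 = -216
U[8] = -3·(-216) - 2·112 + 8 = 432

432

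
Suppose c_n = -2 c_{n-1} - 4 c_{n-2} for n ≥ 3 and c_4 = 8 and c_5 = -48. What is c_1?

1

Rearranging, c_{n-2} = (c_n + 2 c_{n-1}) / -4.
c_3 = (-48 + 2*8) / -4 = -32/-4 = 8
c_2 = (8 + 2*8) / -4 = 24/-4 = -6
c_1 = (8 + 2*(-6)) / -4 = -4/-4 = 1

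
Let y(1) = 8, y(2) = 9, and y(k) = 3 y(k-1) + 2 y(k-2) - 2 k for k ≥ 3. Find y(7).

y(3) = 3(9) + 2(8) - 6 = 37
y(4) = 3(37) + 2(9) - 8 = 121
y(5) = 3(121) + 2(37) - 10 = 427
y(6) = 3(427) + 2(121) - 12 = 1511
y(7) = 3(1511) + 2(427) - 14 = 5373

5373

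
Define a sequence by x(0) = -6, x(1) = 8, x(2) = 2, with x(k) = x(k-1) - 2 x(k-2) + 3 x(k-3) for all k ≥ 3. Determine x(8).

x(3) = 2 - 2*8 + 3*(-6) = -32
x(4) = (-32) - 2*2 + 3*8 = -12
x(5) = (-12) - 2*(-32) + 3*2 = 58
x(6) = 58 - 2*(-12) + 3*(-32) = -14
x(7) = (-14) - 2*58 + 3*(-12) = -166
x(8) = (-166) - 2*(-14) + 3*58 = 36

36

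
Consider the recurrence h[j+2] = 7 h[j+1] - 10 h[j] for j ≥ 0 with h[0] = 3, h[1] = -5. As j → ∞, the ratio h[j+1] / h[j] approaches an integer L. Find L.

5

The characteristic equation is r^2 - 7r + 10 = 0, which factors as (r - 5)(r - 2) = 0.
So the roots are 5 and 2. Since |5| > |2| and the coefficient of 5^j is non-zero, the ratio tends to 5.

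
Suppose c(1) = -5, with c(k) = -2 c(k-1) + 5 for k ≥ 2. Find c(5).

-105

c(2) = -2·(-5) + 5 = 15
c(3) = -2·15 + 5 = -25
c(4) = -2·(-25) + 5 = 55
c(5) = -2·55 + 5 = -105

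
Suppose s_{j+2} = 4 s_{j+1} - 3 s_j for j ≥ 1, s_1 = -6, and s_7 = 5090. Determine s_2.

8

Let s_2 = w.
s_3 = 18 + 4w
s_4 = 72 + 13w
s_5 = 234 + 40w
s_6 = 720 + 121w
s_7 = 2178 + 364w
So 2178 + 364w = 5090, giving w = 8.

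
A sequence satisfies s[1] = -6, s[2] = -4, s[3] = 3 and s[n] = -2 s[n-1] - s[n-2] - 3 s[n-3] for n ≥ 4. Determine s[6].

s[4] = -2*3 - (-4) - 3*(-6) = 16
s[5] = -2*16 - 3 - 3*(-4) = -23
s[6] = -2*(-23) - 16 - 3*3 = 21

21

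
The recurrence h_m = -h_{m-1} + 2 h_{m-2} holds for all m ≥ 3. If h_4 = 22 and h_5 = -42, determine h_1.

Rearranging, h_{m-2} = (h_m + h_{m-1}) / 2.
h_3 = (-42 + 22) / 2 = -20/2 = -10
h_2 = (22 + (-10)) / 2 = 12/2 = 6
h_1 = (-10 + 6) / 2 = -4/2 = -2

-2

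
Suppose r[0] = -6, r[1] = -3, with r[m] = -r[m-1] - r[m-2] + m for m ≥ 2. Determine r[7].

r[2] = -(-3) - (-6) + 2 = 11
r[3] = -11 - (-3) + 3 = -5
r[4] = -(-5) - 11 + 4 = -2
r[5] = -(-2) - (-5) + 5 = 12
r[6] = -12 - (-2) + 6 = -4
r[7] = -(-4) - 12 + 7 = -1

-1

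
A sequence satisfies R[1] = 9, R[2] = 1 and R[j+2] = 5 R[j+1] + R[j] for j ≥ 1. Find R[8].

R[3] = 5*1 + 9 = 14
R[4] = 5*14 + 1 = 71
R[5] = 5*71 + 14 = 369
R[6] = 5*369 + 71 = 1916
R[7] = 5*1916 + 369 = 9949
R[8] = 5*9949 + 1916 = 51661

51661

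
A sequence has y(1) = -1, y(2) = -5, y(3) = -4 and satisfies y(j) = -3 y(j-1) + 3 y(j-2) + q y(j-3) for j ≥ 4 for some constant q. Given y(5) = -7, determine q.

y(4) = -3 - q
y(5) = -3 - 2q
So -3 - 2q = -7, giving q = 2.

2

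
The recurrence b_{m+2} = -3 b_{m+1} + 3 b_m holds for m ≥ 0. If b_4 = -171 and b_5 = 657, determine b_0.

Rearranging, b_{m-2} = (b_m + 3 b_{m-1}) / 3.
b_3 = (657 + 3*(-171)) / 3 = 144/3 = 48
b_2 = (-171 + 3*48) / 3 = -27/3 = -9
b_1 = (48 + 3*(-9)) / 3 = 21/3 = 7
b_0 = (-9 + 3*7) / 3 = 12/3 = 4

4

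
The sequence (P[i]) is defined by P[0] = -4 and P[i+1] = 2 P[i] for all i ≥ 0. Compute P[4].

P[1] = 2*(-4) = -8
P[2] = 2*(-8) = -16
P[3] = 2*(-16) = -32
P[4] = 2*(-32) = -64

-64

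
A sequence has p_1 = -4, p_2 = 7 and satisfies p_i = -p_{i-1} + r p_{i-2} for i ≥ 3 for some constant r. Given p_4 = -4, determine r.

-1

p_3 = -7 - 4r
p_4 = 7 + 11r
So 7 + 11r = -4, giving r = -1.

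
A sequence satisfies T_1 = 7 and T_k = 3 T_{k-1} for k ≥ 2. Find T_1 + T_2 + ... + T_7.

T_2 = 3*7 = 21
T_3 = 3*21 = 63
T_4 = 3*63 = 189
T_5 = 3*189 = 567
T_6 = 3*567 = 1701
T_7 = 3*1701 = 5103
Sum = 7 + 21 + 63 + 189 + 567 + 1701 + 5103 = 7651

7651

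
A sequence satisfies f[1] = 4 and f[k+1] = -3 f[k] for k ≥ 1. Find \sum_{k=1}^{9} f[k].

f[2] = -3·4 = -12
f[3] = -3·(-12) = 36
f[4] = -3·36 = -108
f[5] = -3·(-108) = 324
f[6] = -3·324 = -972
f[7] = -3·(-972) = 2916
f[8] = -3·2916 = -8748
f[9] = -3·(-8748) = 26244
Sum = 4 + (-12) + 36 + (-108) + 324 + (-972) + 2916 + (-8748) + 26244 = 19684

19684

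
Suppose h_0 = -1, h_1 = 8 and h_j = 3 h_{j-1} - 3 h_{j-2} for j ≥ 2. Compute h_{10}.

h_2 = 3*8 - 3*(-1) = 27
h_3 = 3*27 - 3*8 = 57
h_4 = 3*57 - 3*27 = 90
h_5 = 3*90 - 3*57 = 99
h_6 = 3*99 - 3*90 = 27
h_7 = 3*27 - 3*99 = -216
h_8 = 3*(-216) - 3*27 = -729
h_9 = 3*(-729) - 3*(-216) = -1539
h_{10} = 3*(-1539) - 3*(-729) = -2430

-2430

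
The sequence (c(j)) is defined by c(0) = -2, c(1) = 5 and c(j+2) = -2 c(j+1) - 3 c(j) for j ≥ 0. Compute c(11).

c(2) = -2(5) - 3(-2) = -4
c(3) = -2(-4) - 3(5) = -7
c(4) = -2(-7) - 3(-4) = 26
c(5) = -2(26) - 3(-7) = -31
c(6) = -2(-31) - 3(26) = -16
c(7) = -2(-16) - 3(-31) = 125
c(8) = -2(125) - 3(-16) = -202
c(9) = -2(-202) - 3(125) = 29
c(10) = -2(29) - 3(-202) = 548
c(11) = -2(548) - 3(29) = -1183

-1183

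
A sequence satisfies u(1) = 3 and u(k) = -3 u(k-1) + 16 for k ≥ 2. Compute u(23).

-31381059605

The fixed point is 16/(1 + 3) = 4, so u(k) - 4 = -3(u(k-1) - 4).
Hence u(k) = -1·(-3)^{k-1} + 4.
u(23) = -1·(-3)^{22} + 4 = -1·31381059609 + 4 = -31381059605.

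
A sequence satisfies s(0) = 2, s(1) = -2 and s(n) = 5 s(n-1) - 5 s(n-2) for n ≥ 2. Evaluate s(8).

-62500

s(2) = 5·(-2) - 5·2 = -20
s(3) = 5·(-20) - 5·(-2) = -90
s(4) = 5·(-90) - 5·(-20) = -350
s(5) = 5·(-350) - 5·(-90) = -1300
s(6) = 5·(-1300) - 5·(-350) = -4750
s(7) = 5·(-4750) - 5·(-1300) = -17250
s(8) = 5·(-17250) - 5·(-4750) = -62500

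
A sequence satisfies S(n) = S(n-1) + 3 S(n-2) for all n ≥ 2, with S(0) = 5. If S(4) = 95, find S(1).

5

Let S(1) = z.
S(2) = 15 + z
S(3) = 15 + 4z
S(4) = 60 + 7z
So 60 + 7z = 95, giving z = 5.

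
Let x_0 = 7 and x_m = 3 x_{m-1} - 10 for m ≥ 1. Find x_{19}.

The fixed point is -10/(1 - 3) = 5, so x_m - 5 = 3(x_{m-1} - 5).
Hence x_m = 2·3^m + 5.
x_{19} = 2·3^{19} + 5 = 2·1162261467 + 5 = 2324522939.

2324522939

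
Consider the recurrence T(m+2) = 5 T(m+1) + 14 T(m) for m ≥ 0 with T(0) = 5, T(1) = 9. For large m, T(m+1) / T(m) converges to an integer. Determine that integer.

The characteristic equation is r^2 - 5r - 14 = 0, which factors as (r - 7)(r + 2) = 0.
So the roots are 7 and -2. Since |7| > |-2| and the coefficient of 7^m is non-zero, the ratio tends to 7.

7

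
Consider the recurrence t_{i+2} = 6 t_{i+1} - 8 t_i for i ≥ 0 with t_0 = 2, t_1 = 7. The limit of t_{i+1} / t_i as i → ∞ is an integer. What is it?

4

The characteristic equation is r^2 - 6r + 8 = 0, which factors as (r - 4)(r - 2) = 0.
So the roots are 4 and 2. Since |4| > |2| and the coefficient of 4^i is non-zero, the ratio tends to 4.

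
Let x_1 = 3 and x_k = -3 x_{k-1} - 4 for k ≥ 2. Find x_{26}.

-3389154437773

The fixed point is -4/(1 + 3) = -1, so x_k + 1 = -3(x_{k-1} + 1).
Hence x_k = 4·(-3)^{k-1} - 1.
x_{26} = 4·(-3)^{25} - 1 = 4·-847288609443 - 1 = -3389154437773.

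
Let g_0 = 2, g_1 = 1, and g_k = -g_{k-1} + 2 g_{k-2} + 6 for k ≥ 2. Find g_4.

g_2 = -1 + 2·2 + 6 = 9
g_3 = -9 + 2·1 + 6 = -1
g_4 = -(-1) + 2·9 + 6 = 25

25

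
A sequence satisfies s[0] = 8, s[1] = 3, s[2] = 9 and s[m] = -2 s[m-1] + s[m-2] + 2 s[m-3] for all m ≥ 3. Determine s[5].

s[3] = -2*9 + 3 + 2*8 = 1
s[4] = -2*1 + 9 + 2*3 = 13
s[5] = -2*13 + 1 + 2*9 = -7

-7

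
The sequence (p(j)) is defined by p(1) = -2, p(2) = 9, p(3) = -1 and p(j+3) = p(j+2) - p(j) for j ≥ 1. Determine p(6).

-7

p(4) = (-1) - (-2) = 1
p(5) = 1 - 9 = -8
p(6) = (-8) - (-1) = -7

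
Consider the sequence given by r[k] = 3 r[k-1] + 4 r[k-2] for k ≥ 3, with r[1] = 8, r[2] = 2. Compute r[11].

2097158

r[3] = 3·2 + 4·8 = 38
r[4] = 3·38 + 4·2 = 122
r[5] = 3·122 + 4·38 = 518
r[6] = 3·518 + 4·122 = 2042
r[7] = 3·2042 + 4·518 = 8198
r[8] = 3·8198 + 4·2042 = 32762
r[9] = 3·32762 + 4·8198 = 131078
r[10] = 3·131078 + 4·32762 = 524282
r[11] = 3·524282 + 4·131078 = 2097158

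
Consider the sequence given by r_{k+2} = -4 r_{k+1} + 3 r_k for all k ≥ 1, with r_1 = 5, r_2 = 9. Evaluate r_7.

-10965

r_3 = -4·9 + 3·5 = -21
r_4 = -4·(-21) + 3·9 = 111
r_5 = -4·111 + 3·(-21) = -507
r_6 = -4·(-507) + 3·111 = 2361
r_7 = -4·2361 + 3·(-507) = -10965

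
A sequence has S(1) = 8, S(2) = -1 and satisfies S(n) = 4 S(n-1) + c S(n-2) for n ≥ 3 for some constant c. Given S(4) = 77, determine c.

S(3) = -4 + 8c
S(4) = -16 + 31c
So -16 + 31c = 77, giving c = 3.

3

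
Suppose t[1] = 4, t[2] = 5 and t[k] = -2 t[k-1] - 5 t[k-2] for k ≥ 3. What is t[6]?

t[3] = -2*5 - 5*4 = -30
t[4] = -2*(-30) - 5*5 = 35
t[5] = -2*35 - 5*(-30) = 80
t[6] = -2*80 - 5*35 = -335

-335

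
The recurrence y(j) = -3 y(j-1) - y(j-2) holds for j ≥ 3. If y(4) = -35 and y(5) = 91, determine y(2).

-7

Rearranging, y(j-2) = -(y(j) + 3 y(j-1)).
y(3) = -(91 + 3(-35)) = 14
y(2) = -(-35 + 3(14)) = -7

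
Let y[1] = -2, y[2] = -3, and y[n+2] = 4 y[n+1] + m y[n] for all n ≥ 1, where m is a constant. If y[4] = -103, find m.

5

y[3] = -12 - 2m
y[4] = -48 - 11m
So -48 - 11m = -103, giving m = 5.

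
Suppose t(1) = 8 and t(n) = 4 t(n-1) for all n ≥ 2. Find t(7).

32768

t(2) = 4(8) = 32
t(3) = 4(32) = 128
t(4) = 4(128) = 512
t(5) = 4(512) = 2048
t(6) = 4(2048) = 8192
t(7) = 4(8192) = 32768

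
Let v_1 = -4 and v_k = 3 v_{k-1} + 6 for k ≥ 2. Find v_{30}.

-68630377364886

The fixed point is 6/(1 - 3) = -3, so v_k + 3 = 3(v_{k-1} + 3).
Hence v_k = -1·3^{k-1} - 3.
v_{30} = -1·3^{29} - 3 = -1·68630377364883 - 3 = -68630377364886.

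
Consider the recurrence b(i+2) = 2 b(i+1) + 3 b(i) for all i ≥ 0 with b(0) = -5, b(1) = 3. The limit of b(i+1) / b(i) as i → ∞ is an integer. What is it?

The characteristic equation is r^2 - 2r - 3 = 0, which factors as (r - 3)(r + 1) = 0.
So the roots are 3 and -1. Since |3| > |-1| and the coefficient of 3^i is non-zero, the ratio tends to 3.

3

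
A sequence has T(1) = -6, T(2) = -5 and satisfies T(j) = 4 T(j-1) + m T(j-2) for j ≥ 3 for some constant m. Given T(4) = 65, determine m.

T(3) = -20 - 6m
T(4) = -80 - 29m
So -80 - 29m = 65, giving m = -5.

-5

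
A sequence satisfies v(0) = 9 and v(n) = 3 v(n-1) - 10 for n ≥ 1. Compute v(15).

57395633

The fixed point is -10/(1 - 3) = 5, so v(n) - 5 = 3(v(n-1) - 5).
Hence v(n) = 4·3^n + 5.
v(15) = 4·3^{15} + 5 = 4·14348907 + 5 = 57395633.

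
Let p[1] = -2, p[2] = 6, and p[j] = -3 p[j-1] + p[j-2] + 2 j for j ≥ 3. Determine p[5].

p[3] = -3*6 + (-2) + 6 = -14
p[4] = -3*(-14) + 6 + 8 = 56
p[5] = -3*56 + (-14) + 10 = -172

-172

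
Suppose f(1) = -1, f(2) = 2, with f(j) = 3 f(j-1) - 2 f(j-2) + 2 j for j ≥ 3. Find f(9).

f(3) = 3·2 - 2·(-1) + 6 = 14
f(4) = 3·14 - 2·2 + 8 = 46
f(5) = 3·46 - 2·14 + 10 = 120
f(6) = 3·120 - 2·46 + 12 = 280
f(7) = 3·280 - 2·120 + 14 = 614
f(8) = 3·614 - 2·280 + 16 = 1298
f(9) = 3·1298 - 2·614 + 18 = 2684

2684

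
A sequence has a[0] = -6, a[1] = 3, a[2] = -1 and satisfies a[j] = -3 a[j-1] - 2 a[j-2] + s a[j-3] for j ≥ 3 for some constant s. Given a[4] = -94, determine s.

-5

a[3] = -3 - 6s
a[4] = 11 + 21s
So 11 + 21s = -94, giving s = -5.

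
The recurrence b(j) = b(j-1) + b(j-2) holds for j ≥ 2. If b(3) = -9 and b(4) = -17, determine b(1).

Rearranging, b(j-2) = b(j) - b(j-1).
b(2) = -17 - (-9) = -8
b(1) = -9 - (-8) = -1

-1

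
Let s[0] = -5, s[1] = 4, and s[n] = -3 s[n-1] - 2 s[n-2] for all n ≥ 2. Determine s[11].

-2042

s[2] = -3*4 - 2*(-5) = -2
s[3] = -3*(-2) - 2*4 = -2
s[4] = -3*(-2) - 2*(-2) = 10
s[5] = -3*10 - 2*(-2) = -26
s[6] = -3*(-26) - 2*10 = 58
s[7] = -3*58 - 2*(-26) = -122
s[8] = -3*(-122) - 2*58 = 250
s[9] = -3*250 - 2*(-122) = -506
s[10] = -3*(-506) - 2*250 = 1018
s[11] = -3*1018 - 2*(-506) = -2042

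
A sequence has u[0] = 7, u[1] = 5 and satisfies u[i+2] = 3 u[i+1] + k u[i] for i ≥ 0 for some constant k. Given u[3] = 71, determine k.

u[2] = 15 + 7k
u[3] = 45 + 26k
So 45 + 26k = 71, giving k = 1.

1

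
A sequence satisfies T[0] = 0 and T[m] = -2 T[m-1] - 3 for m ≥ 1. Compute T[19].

-524289

The fixed point is -3/(1 + 2) = -1, so T[m] + 1 = -2(T[m-1] + 1).
Hence T[m] = 1·(-2)^m - 1.
T[19] = 1·(-2)^{19} - 1 = 1·-524288 - 1 = -524289.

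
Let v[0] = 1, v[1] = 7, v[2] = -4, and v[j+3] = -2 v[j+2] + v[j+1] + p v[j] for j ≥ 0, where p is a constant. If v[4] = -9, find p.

5

v[3] = 15 + p
v[4] = -34 + 5p
So -34 + 5p = -9, giving p = 5.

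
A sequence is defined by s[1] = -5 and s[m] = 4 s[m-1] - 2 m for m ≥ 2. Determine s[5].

s[2] = 4(-5) - 4 = -24
s[3] = 4(-24) - 6 = -102
s[4] = 4(-102) - 8 = -416
s[5] = 4(-416) - 10 = -1674

-1674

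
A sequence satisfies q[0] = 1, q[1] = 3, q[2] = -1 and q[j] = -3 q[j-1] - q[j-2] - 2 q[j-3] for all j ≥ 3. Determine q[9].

-18

q[3] = -3·(-1) - 3 - 2·1 = -2
q[4] = -3·(-2) - (-1) - 2·3 = 1
q[5] = -3·1 - (-2) - 2·(-1) = 1
q[6] = -3·1 - 1 - 2·(-2) = 0
q[7] = -3·0 - 1 - 2·1 = -3
q[8] = -3·(-3) - 0 - 2·1 = 7
q[9] = -3·7 - (-3) - 2·0 = -18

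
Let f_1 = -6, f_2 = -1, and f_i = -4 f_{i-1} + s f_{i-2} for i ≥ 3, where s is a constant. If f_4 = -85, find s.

-3

f_3 = 4 - 6s
f_4 = -16 + 23s
So -16 + 23s = -85, giving s = -3.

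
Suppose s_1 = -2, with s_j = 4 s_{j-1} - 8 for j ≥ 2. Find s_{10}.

-1223336

s_2 = 4*(-2) - 8 = -16
s_3 = 4*(-16) - 8 = -72
s_4 = 4*(-72) - 8 = -296
s_5 = 4*(-296) - 8 = -1192
s_6 = 4*(-1192) - 8 = -4776
s_7 = 4*(-4776) - 8 = -19112
s_8 = 4*(-19112) - 8 = -76456
s_9 = 4*(-76456) - 8 = -305832
s_{10} = 4*(-305832) - 8 = -1223336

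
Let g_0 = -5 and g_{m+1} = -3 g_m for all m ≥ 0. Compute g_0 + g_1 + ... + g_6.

-2735

g_1 = -3*(-5) = 15
g_2 = -3*15 = -45
g_3 = -3*(-45) = 135
g_4 = -3*135 = -405
g_5 = -3*(-405) = 1215
g_6 = -3*1215 = -3645
Sum = (-5) + 15 + (-45) + 135 + (-405) + 1215 + (-3645) = -2735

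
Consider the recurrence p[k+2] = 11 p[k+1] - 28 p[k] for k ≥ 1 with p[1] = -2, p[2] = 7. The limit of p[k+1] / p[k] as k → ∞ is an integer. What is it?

7

The characteristic equation is r^2 - 11r + 28 = 0, which factors as (r - 7)(r - 4) = 0.
So the roots are 7 and 4. Since |7| > |4| and the coefficient of 7^k is non-zero, the ratio tends to 7.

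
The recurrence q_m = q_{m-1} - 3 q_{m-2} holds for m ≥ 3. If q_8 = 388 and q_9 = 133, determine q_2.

Rearranging, q_{m-2} = (q_m - q_{m-1}) / -3.
q_7 = (133 - 388) / -3 = -255/-3 = 85
q_6 = (388 - 85) / -3 = 303/-3 = -101
q_5 = (85 - (-101)) / -3 = 186/-3 = -62
q_4 = (-101 - (-62)) / -3 = -39/-3 = 13
q_3 = (-62 - 13) / -3 = -75/-3 = 25
q_2 = (13 - 25) / -3 = -12/-3 = 4

4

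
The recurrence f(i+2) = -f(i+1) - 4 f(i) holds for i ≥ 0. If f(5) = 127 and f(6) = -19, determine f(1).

3

Rearranging, f(i-2) = (f(i) + f(i-1)) / -4.
f(4) = (-19 + 127) / -4 = 108/-4 = -27
f(3) = (127 + (-27)) / -4 = 100/-4 = -25
f(2) = (-27 + (-25)) / -4 = -52/-4 = 13
f(1) = (-25 + 13) / -4 = -12/-4 = 3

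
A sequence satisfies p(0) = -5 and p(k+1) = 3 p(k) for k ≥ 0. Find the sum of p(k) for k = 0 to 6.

p(1) = 3*(-5) = -15
p(2) = 3*(-15) = -45
p(3) = 3*(-45) = -135
p(4) = 3*(-135) = -405
p(5) = 3*(-405) = -1215
p(6) = 3*(-1215) = -3645
Sum = (-5) + (-15) + (-45) + (-135) + (-405) + (-1215) + (-3645) = -5465

-5465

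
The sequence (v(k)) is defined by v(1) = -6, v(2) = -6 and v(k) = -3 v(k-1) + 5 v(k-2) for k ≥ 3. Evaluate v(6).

v(3) = -3(-6) + 5(-6) = -12
v(4) = -3(-12) + 5(-6) = 6
v(5) = -3(6) + 5(-12) = -78
v(6) = -3(-78) + 5(6) = 264

264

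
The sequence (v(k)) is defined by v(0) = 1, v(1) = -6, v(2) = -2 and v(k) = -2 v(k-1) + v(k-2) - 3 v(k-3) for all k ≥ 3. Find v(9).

v(3) = -2*(-2) + (-6) - 3*1 = -5
v(4) = -2*(-5) + (-2) - 3*(-6) = 26
v(5) = -2*26 + (-5) - 3*(-2) = -51
v(6) = -2*(-51) + 26 - 3*(-5) = 143
v(7) = -2*143 + (-51) - 3*26 = -415
v(8) = -2*(-415) + 143 - 3*(-51) = 1126
v(9) = -2*1126 + (-415) - 3*143 = -3096

-3096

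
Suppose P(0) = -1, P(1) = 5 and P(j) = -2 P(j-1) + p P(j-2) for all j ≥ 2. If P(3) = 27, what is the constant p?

1

P(2) = -10 - p
P(3) = 20 + 7p
So 20 + 7p = 27, giving p = 1.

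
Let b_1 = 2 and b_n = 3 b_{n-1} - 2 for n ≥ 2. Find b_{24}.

94143178828

The fixed point is -2/(1 - 3) = 1, so b_n - 1 = 3(b_{n-1} - 1).
Hence b_n = 1·3^{n-1} + 1.
b_{24} = 1·3^{23} + 1 = 1·94143178827 + 1 = 94143178828.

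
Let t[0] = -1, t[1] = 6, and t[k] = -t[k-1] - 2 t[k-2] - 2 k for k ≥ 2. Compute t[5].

-8

t[2] = -6 - 2*(-1) - 4 = -8
t[3] = -(-8) - 2*6 - 6 = -10
t[4] = -(-10) - 2*(-8) - 8 = 18
t[5] = -18 - 2*(-10) - 10 = -8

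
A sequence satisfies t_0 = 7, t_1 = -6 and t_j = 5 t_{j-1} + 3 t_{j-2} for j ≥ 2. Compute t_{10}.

-9920574

t_2 = 5(-6) + 3(7) = -9
t_3 = 5(-9) + 3(-6) = -63
t_4 = 5(-63) + 3(-9) = -342
t_5 = 5(-342) + 3(-63) = -1899
t_6 = 5(-1899) + 3(-342) = -10521
t_7 = 5(-10521) + 3(-1899) = -58302
t_8 = 5(-58302) + 3(-10521) = -323073
t_9 = 5(-323073) + 3(-58302) = -1790271
t_{10} = 5(-1790271) + 3(-323073) = -9920574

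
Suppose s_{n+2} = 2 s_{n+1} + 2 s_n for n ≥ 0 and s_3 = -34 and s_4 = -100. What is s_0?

Rearranging, s_{n-2} = (s_n - 2 s_{n-1}) / 2.
s_2 = (-100 - 2(-34)) / 2 = -32/2 = -16
s_1 = (-34 - 2(-16)) / 2 = -2/2 = -1
s_0 = (-16 - 2(-1)) / 2 = -14/2 = -7

-7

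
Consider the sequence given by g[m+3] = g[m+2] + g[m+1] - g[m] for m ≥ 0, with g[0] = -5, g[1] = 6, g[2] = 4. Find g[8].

g[3] = 4 + 6 - (-5) = 15
g[4] = 15 + 4 - 6 = 13
g[5] = 13 + 15 - 4 = 24
g[6] = 24 + 13 - 15 = 22
g[7] = 22 + 24 - 13 = 33
g[8] = 33 + 22 - 24 = 31

31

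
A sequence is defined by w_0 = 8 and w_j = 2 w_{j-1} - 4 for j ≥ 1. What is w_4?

w_1 = 2*8 - 4 = 12
w_2 = 2*12 - 4 = 20
w_3 = 2*20 - 4 = 36
w_4 = 2*36 - 4 = 68

68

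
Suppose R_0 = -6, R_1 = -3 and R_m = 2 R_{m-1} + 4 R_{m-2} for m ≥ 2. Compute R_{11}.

R_2 = 2(-3) + 4(-6) = -30
R_3 = 2(-30) + 4(-3) = -72
R_4 = 2(-72) + 4(-30) = -264
R_5 = 2(-264) + 4(-72) = -816
R_6 = 2(-816) + 4(-264) = -2688
R_7 = 2(-2688) + 4(-816) = -8640
R_8 = 2(-8640) + 4(-2688) = -28032
R_9 = 2(-28032) + 4(-8640) = -90624
R_{10} = 2(-90624) + 4(-28032) = -293376
R_{11} = 2(-293376) + 4(-90624) = -949248

-949248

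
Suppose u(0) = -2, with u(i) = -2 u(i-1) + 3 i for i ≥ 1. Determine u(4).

u(1) = -2(-2) + 3 = 7
u(2) = -2(7) + 6 = -8
u(3) = -2(-8) + 9 = 25
u(4) = -2(25) + 12 = -38

-38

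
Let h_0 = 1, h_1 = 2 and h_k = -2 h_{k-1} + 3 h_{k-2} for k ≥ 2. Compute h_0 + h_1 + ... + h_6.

h_2 = -2·2 + 3·1 = -1
h_3 = -2·(-1) + 3·2 = 8
h_4 = -2·8 + 3·(-1) = -19
h_5 = -2·(-19) + 3·8 = 62
h_6 = -2·62 + 3·(-19) = -181
Sum = 1 + 2 + (-1) + 8 + (-19) + 62 + (-181) = -128

-128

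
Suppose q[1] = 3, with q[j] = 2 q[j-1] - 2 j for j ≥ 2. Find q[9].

q[2] = 2·3 - 4 = 2
q[3] = 2·2 - 6 = -2
q[4] = 2·(-2) - 8 = -12
q[5] = 2·(-12) - 10 = -34
q[6] = 2·(-34) - 12 = -80
q[7] = 2·(-80) - 14 = -174
q[8] = 2·(-174) - 16 = -364
q[9] = 2·(-364) - 18 = -746

-746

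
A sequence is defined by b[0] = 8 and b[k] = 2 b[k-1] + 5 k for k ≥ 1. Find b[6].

b[1] = 2*8 + 5 = 21
b[2] = 2*21 + 10 = 52
b[3] = 2*52 + 15 = 119
b[4] = 2*119 + 20 = 258
b[5] = 2*258 + 25 = 541
b[6] = 2*541 + 30 = 1112

1112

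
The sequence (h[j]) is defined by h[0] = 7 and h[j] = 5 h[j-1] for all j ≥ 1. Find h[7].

546875

h[1] = 5*7 = 35
h[2] = 5*35 = 175
h[3] = 5*175 = 875
h[4] = 5*875 = 4375
h[5] = 5*4375 = 21875
h[6] = 5*21875 = 109375
h[7] = 5*109375 = 546875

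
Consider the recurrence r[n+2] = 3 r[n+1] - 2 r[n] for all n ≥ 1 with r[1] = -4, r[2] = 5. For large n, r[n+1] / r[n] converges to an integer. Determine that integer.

The characteristic equation is r^2 - 3r + 2 = 0, which factors as (r - 2)(r - 1) = 0.
So the roots are 2 and 1. Since |2| > |1| and the coefficient of 2^n is non-zero, the ratio tends to 2.

2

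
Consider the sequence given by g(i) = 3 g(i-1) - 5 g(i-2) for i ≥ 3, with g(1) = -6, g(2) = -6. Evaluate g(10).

-366

g(3) = 3·(-6) - 5·(-6) = 12
g(4) = 3·12 - 5·(-6) = 66
g(5) = 3·66 - 5·12 = 138
g(6) = 3·138 - 5·66 = 84
g(7) = 3·84 - 5·138 = -438
g(8) = 3·(-438) - 5·84 = -1734
g(9) = 3·(-1734) - 5·(-438) = -3012
g(10) = 3·(-3012) - 5·(-1734) = -366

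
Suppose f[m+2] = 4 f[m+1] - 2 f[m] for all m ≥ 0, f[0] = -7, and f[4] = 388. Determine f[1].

4

Let f[1] = v.
f[2] = 14 + 4v
f[3] = 56 + 14v
f[4] = 196 + 48v
So 196 + 48v = 388, giving v = 4.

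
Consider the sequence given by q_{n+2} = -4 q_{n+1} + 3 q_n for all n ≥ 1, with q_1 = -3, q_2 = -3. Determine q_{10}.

-202467

q_3 = -4·(-3) + 3·(-3) = 3
q_4 = -4·3 + 3·(-3) = -21
q_5 = -4·(-21) + 3·3 = 93
q_6 = -4·93 + 3·(-21) = -435
q_7 = -4·(-435) + 3·93 = 2019
q_8 = -4·2019 + 3·(-435) = -9381
q_9 = -4·(-9381) + 3·2019 = 43581
q_{10} = -4·43581 + 3·(-9381) = -202467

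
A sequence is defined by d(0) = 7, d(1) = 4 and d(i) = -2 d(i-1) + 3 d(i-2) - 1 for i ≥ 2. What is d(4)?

61

d(2) = -2*4 + 3*7 - 1 = 12
d(3) = -2*12 + 3*4 - 1 = -13
d(4) = -2*(-13) + 3*12 - 1 = 61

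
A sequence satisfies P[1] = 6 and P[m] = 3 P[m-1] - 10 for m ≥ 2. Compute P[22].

10460353208

The fixed point is -10/(1 - 3) = 5, so P[m] - 5 = 3(P[m-1] - 5).
Hence P[m] = 1·3^{m-1} + 5.
P[22] = 1·3^{21} + 5 = 1·10460353203 + 5 = 10460353208.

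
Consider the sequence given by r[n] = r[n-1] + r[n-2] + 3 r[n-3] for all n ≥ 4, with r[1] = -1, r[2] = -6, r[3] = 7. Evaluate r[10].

r[4] = 7 + (-6) + 3·(-1) = -2
r[5] = (-2) + 7 + 3·(-6) = -13
r[6] = (-13) + (-2) + 3·7 = 6
r[7] = 6 + (-13) + 3·(-2) = -13
r[8] = (-13) + 6 + 3·(-13) = -46
r[9] = (-46) + (-13) + 3·6 = -41
r[10] = (-41) + (-46) + 3·(-13) = -126

-126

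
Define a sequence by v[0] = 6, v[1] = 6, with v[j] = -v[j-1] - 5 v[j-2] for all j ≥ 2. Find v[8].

v[2] = -6 - 5·6 = -36
v[3] = -(-36) - 5·6 = 6
v[4] = -6 - 5·(-36) = 174
v[5] = -174 - 5·6 = -204
v[6] = -(-204) - 5·174 = -666
v[7] = -(-666) - 5·(-204) = 1686
v[8] = -1686 - 5·(-666) = 1644

1644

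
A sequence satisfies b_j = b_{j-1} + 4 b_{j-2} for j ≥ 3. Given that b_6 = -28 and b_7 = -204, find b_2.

Rearranging, b_{j-2} = (b_j - b_{j-1}) / 4.
b_5 = (-204 - (-28)) / 4 = -176/4 = -44
b_4 = (-28 - (-44)) / 4 = 16/4 = 4
b_3 = (-44 - 4) / 4 = -48/4 = -12
b_2 = (4 - (-12)) / 4 = 16/4 = 4

4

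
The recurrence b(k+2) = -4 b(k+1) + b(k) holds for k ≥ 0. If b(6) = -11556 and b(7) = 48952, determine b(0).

-4

Rearranging, b(k-2) = b(k) + 4 b(k-1).
b(5) = 48952 + 4*(-11556) = 2728
b(4) = -11556 + 4*2728 = -644
b(3) = 2728 + 4*(-644) = 152
b(2) = -644 + 4*152 = -36
b(1) = 152 + 4*(-36) = 8
b(0) = -36 + 4*8 = -4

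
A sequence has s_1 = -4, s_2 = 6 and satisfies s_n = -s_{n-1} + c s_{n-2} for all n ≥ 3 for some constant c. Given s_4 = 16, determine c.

1

s_3 = -6 - 4c
s_4 = 6 + 10c
So 6 + 10c = 16, giving c = 1.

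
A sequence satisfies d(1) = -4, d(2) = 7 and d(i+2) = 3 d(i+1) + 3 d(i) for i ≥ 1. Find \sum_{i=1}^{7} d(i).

d(3) = 3(7) + 3(-4) = 9
d(4) = 3(9) + 3(7) = 48
d(5) = 3(48) + 3(9) = 171
d(6) = 3(171) + 3(48) = 657
d(7) = 3(657) + 3(171) = 2484
Sum = (-4) + 7 + 9 + 48 + 171 + 657 + 2484 = 3372

3372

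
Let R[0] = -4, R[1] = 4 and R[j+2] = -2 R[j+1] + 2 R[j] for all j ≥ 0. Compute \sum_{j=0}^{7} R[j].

R[2] = -2(4) + 2(-4) = -16
R[3] = -2(-16) + 2(4) = 40
R[4] = -2(40) + 2(-16) = -112
R[5] = -2(-112) + 2(40) = 304
R[6] = -2(304) + 2(-112) = -832
R[7] = -2(-832) + 2(304) = 2272
Sum = (-4) + 4 + (-16) + 40 + (-112) + 304 + (-832) + 2272 = 1656

1656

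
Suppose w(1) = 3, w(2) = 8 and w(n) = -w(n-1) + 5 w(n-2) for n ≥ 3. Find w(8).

w(3) = -8 + 5(3) = 7
w(4) = -7 + 5(8) = 33
w(5) = -33 + 5(7) = 2
w(6) = -2 + 5(33) = 163
w(7) = -163 + 5(2) = -153
w(8) = -(-153) + 5(163) = 968

968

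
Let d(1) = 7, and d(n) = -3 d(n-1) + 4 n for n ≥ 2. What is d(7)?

3835

d(2) = -3(7) + 8 = -13
d(3) = -3(-13) + 12 = 51
d(4) = -3(51) + 16 = -137
d(5) = -3(-137) + 20 = 431
d(6) = -3(431) + 24 = -1269
d(7) = -3(-1269) + 28 = 3835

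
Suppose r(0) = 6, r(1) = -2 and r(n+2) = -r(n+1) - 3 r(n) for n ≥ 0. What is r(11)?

r(2) = -(-2) - 3*6 = -16
r(3) = -(-16) - 3*(-2) = 22
r(4) = -22 - 3*(-16) = 26
r(5) = -26 - 3*22 = -92
r(6) = -(-92) - 3*26 = 14
r(7) = -14 - 3*(-92) = 262
r(8) = -262 - 3*14 = -304
r(9) = -(-304) - 3*262 = -482
r(10) = -(-482) - 3*(-304) = 1394
r(11) = -1394 - 3*(-482) = 52

52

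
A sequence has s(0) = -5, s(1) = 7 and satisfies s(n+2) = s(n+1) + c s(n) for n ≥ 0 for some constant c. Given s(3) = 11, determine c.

s(2) = 7 - 5c
s(3) = 7 + 2c
So 7 + 2c = 11, giving c = 2.

2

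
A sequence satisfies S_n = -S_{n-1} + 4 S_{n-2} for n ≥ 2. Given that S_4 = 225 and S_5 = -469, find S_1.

-5

Rearranging, S_{n-2} = (S_n + S_{n-1}) / 4.
S_3 = (-469 + 225) / 4 = -244/4 = -61
S_2 = (225 + (-61)) / 4 = 164/4 = 41
S_1 = (-61 + 41) / 4 = -20/4 = -5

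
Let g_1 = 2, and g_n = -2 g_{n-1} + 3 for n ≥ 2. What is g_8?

g_2 = -2(2) + 3 = -1
g_3 = -2(-1) + 3 = 5
g_4 = -2(5) + 3 = -7
g_5 = -2(-7) + 3 = 17
g_6 = -2(17) + 3 = -31
g_7 = -2(-31) + 3 = 65
g_8 = -2(65) + 3 = -127

-127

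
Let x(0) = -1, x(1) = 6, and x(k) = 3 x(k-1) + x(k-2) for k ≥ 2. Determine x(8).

22373

x(2) = 3·6 + (-1) = 17
x(3) = 3·17 + 6 = 57
x(4) = 3·57 + 17 = 188
x(5) = 3·188 + 57 = 621
x(6) = 3·621 + 188 = 2051
x(7) = 3·2051 + 621 = 6774
x(8) = 3·6774 + 2051 = 22373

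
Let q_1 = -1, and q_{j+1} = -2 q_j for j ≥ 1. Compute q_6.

q_2 = -2·(-1) = 2
q_3 = -2·2 = -4
q_4 = -2·(-4) = 8
q_5 = -2·8 = -16
q_6 = -2·(-16) = 32

32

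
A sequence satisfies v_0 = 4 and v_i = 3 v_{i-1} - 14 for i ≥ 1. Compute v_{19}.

-3486784394

The fixed point is -14/(1 - 3) = 7, so v_i - 7 = 3(v_{i-1} - 7).
Hence v_i = -3·3^i + 7.
v_{19} = -3·3^{19} + 7 = -3·1162261467 + 7 = -3486784394.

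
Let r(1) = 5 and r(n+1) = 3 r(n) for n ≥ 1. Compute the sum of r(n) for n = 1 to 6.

1820

r(2) = 3·5 = 15
r(3) = 3·15 = 45
r(4) = 3·45 = 135
r(5) = 3·135 = 405
r(6) = 3·405 = 1215
Sum = 5 + 15 + 45 + 135 + 405 + 1215 = 1820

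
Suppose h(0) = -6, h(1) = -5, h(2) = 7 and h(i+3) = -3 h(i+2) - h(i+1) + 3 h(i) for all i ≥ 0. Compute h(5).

h(3) = -3*7 - (-5) + 3*(-6) = -34
h(4) = -3*(-34) - 7 + 3*(-5) = 80
h(5) = -3*80 - (-34) + 3*7 = -185

-185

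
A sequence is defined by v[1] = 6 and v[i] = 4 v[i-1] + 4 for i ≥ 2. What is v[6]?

7508

v[2] = 4*6 + 4 = 28
v[3] = 4*28 + 4 = 116
v[4] = 4*116 + 4 = 468
v[5] = 4*468 + 4 = 1876
v[6] = 4*1876 + 4 = 7508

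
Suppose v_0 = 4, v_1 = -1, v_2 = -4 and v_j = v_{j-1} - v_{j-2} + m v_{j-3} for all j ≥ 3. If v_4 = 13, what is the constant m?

4

v_3 = -3 + 4m
v_4 = 1 + 3m
So 1 + 3m = 13, giving m = 4.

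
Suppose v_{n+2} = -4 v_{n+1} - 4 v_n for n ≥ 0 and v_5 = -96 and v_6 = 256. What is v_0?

Rearranging, v_{n-2} = (v_n + 4 v_{n-1}) / -4.
v_4 = (256 + 4*(-96)) / -4 = -128/-4 = 32
v_3 = (-96 + 4*32) / -4 = 32/-4 = -8
v_2 = (32 + 4*(-8)) / -4 = 0/-4 = 0
v_1 = (-8 + 4*0) / -4 = -8/-4 = 2
v_0 = (0 + 4*2) / -4 = 8/-4 = -2

-2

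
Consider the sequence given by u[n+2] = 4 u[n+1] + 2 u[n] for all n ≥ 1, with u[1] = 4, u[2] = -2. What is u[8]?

-1424

u[3] = 4(-2) + 2(4) = 0
u[4] = 4(0) + 2(-2) = -4
u[5] = 4(-4) + 2(0) = -16
u[6] = 4(-16) + 2(-4) = -72
u[7] = 4(-72) + 2(-16) = -320
u[8] = 4(-320) + 2(-72) = -1424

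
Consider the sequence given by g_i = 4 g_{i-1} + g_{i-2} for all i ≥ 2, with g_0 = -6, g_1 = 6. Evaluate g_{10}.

g_2 = 4(6) + (-6) = 18
g_3 = 4(18) + 6 = 78
g_4 = 4(78) + 18 = 330
g_5 = 4(330) + 78 = 1398
g_6 = 4(1398) + 330 = 5922
g_7 = 4(5922) + 1398 = 25086
g_8 = 4(25086) + 5922 = 106266
g_9 = 4(106266) + 25086 = 450150
g_{10} = 4(450150) + 106266 = 1906866

1906866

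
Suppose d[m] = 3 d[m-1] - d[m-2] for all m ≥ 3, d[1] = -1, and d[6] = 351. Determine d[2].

Let d[2] = x.
d[3] = 1 + 3x
d[4] = 3 + 8x
d[5] = 8 + 21x
d[6] = 21 + 55x
So 21 + 55x = 351, giving x = 6.

6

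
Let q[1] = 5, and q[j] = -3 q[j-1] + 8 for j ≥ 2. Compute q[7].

2189

q[2] = -3(5) + 8 = -7
q[3] = -3(-7) + 8 = 29
q[4] = -3(29) + 8 = -79
q[5] = -3(-79) + 8 = 245
q[6] = -3(245) + 8 = -727
q[7] = -3(-727) + 8 = 2189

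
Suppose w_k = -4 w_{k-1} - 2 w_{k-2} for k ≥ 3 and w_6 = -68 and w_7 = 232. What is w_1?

Rearranging, w_{k-2} = (w_k + 4 w_{k-1}) / -2.
w_5 = (232 + 4*(-68)) / -2 = -40/-2 = 20
w_4 = (-68 + 4*20) / -2 = 12/-2 = -6
w_3 = (20 + 4*(-6)) / -2 = -4/-2 = 2
w_2 = (-6 + 4*2) / -2 = 2/-2 = -1
w_1 = (2 + 4*(-1)) / -2 = -2/-2 = 1

1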